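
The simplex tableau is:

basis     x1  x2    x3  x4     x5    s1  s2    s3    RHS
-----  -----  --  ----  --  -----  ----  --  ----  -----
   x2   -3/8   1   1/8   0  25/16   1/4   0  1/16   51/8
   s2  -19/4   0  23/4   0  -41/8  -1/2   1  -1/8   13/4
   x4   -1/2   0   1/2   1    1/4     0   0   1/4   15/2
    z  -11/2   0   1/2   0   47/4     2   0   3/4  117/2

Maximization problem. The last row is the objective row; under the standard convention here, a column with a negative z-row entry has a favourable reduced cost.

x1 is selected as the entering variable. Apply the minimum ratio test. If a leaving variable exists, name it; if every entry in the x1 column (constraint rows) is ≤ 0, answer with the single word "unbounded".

x1-column entries: row 1: -3/8, row 2: -19/4, row 3: -1/2. All ≤ 0, so x1 can increase without bound; the LP is unbounded in this direction.

unbounded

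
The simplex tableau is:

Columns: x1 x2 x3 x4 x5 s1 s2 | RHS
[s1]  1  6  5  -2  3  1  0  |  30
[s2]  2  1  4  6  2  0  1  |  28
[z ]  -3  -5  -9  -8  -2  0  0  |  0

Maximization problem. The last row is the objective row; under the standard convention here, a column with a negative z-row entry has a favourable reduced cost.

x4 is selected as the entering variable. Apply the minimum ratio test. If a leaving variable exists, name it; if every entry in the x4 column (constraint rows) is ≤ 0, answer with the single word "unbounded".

Ratios: row 1 (s1): entry -2 ≤ 0, skip; row 2 (s2): 28/6 = 14/3.
Minimum ratio is in the s2 row, so s2 leaves.

s2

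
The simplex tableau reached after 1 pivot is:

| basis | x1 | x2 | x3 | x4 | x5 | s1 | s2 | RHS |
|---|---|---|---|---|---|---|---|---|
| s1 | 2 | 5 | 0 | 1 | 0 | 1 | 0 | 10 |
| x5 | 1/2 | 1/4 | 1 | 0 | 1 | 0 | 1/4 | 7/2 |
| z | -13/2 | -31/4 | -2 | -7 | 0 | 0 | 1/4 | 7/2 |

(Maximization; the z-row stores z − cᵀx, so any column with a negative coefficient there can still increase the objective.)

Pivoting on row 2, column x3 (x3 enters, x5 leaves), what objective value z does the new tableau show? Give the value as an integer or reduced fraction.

Minimum ratio for x3: (7/2)/1 = 7/2.
z changes by −(z-row coeff of x3)·ratio = −(-2)·(7/2) = 7.
New z = 7/2 + 7 = 21/2.

21/2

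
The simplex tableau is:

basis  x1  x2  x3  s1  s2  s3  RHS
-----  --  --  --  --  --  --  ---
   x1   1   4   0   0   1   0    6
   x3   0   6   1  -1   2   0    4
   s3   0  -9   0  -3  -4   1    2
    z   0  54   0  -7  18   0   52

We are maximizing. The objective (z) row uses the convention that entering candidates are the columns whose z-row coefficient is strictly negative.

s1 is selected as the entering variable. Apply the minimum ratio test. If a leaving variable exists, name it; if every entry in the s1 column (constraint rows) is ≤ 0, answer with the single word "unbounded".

s1-column entries: row 1: 0, row 2: -1, row 3: -3. All ≤ 0, so s1 can increase without bound; the LP is unbounded in this direction.

unbounded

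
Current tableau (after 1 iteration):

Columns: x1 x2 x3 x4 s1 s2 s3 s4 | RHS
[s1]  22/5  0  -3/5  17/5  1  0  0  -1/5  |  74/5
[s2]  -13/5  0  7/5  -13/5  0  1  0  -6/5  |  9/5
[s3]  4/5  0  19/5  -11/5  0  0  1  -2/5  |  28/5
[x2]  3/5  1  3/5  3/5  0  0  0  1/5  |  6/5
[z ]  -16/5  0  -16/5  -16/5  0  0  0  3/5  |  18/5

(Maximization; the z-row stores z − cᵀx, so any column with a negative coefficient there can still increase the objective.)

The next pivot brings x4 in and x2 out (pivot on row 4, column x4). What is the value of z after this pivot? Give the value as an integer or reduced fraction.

10

Minimum ratio for x4: (6/5)/(3/5) = 2.
z changes by −(z-row coeff of x4)·ratio = −(-16/5)·2 = 32/5.
New z = 18/5 + (32/5) = 10.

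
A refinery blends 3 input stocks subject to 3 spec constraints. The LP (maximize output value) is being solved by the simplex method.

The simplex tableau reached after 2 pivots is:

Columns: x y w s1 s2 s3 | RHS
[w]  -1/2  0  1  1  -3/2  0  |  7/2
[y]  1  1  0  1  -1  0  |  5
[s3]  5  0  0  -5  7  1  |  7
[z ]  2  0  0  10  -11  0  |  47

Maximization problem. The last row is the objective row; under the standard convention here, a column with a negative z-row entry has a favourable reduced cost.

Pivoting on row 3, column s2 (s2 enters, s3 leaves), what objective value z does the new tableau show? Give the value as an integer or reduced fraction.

Minimum ratio for s2: 7/7 = 1.
z changes by −(z-row coeff of s2)·ratio = −(-11)·1 = 11.
New z = 47 + 11 = 58.

58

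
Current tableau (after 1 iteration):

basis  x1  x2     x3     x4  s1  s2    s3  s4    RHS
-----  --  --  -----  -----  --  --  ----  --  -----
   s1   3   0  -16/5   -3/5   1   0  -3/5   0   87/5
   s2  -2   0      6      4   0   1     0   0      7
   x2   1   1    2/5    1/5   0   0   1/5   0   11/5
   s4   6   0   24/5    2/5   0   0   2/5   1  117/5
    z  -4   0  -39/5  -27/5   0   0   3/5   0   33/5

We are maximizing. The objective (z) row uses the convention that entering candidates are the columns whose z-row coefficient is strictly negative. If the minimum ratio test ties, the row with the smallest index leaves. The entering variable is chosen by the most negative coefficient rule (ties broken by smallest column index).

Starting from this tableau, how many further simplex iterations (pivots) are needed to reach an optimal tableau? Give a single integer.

3

pivot: x3 in, s2 out → z = 157/10
pivot: x1 in, x2 out → z = 877/34
pivot: x4 in, x3 out → z = 601/22
No improving column remains; optimal.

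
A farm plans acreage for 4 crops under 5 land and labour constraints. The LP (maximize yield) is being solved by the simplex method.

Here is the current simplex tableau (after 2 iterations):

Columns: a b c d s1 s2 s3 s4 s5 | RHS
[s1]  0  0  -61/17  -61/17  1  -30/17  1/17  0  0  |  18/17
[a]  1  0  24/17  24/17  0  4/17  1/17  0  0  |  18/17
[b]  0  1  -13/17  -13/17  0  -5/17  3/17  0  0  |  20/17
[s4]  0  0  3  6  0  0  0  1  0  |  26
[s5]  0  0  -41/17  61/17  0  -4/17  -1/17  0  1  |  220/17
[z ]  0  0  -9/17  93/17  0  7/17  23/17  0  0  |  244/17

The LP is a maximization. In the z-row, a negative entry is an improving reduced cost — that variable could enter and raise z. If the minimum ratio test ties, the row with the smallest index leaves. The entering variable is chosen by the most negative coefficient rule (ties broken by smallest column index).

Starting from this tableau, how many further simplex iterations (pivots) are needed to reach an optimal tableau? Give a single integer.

1

pivot: c in, a out → z = 59/4
No improving column remains; optimal.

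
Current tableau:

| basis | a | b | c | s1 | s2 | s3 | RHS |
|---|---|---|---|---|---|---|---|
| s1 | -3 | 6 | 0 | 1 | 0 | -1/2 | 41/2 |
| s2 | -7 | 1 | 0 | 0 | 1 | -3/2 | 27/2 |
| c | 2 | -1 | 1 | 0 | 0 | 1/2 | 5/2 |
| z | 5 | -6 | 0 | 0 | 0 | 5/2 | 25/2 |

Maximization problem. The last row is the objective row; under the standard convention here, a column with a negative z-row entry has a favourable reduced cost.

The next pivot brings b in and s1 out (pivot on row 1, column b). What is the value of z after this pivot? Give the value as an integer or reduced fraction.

33

Minimum ratio for b: (41/2)/6 = 41/12.
z changes by −(z-row coeff of b)·ratio = −(-6)·(41/12) = 41/2.
New z = 25/2 + (41/2) = 33.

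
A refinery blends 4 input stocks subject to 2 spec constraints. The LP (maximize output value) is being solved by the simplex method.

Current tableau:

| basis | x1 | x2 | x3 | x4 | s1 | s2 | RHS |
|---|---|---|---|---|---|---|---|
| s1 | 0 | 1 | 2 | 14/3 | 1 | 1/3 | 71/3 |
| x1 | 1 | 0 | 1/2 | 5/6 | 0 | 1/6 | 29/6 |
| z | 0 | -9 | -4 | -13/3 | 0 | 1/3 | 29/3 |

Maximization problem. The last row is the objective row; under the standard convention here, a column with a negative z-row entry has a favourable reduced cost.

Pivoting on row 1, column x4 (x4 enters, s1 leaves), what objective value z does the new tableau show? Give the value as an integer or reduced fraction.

443/14

Minimum ratio for x4: (71/3)/(14/3) = 71/14.
z changes by −(z-row coeff of x4)·ratio = −(-13/3)·(71/14) = 923/42.
New z = 29/3 + (923/42) = 443/14.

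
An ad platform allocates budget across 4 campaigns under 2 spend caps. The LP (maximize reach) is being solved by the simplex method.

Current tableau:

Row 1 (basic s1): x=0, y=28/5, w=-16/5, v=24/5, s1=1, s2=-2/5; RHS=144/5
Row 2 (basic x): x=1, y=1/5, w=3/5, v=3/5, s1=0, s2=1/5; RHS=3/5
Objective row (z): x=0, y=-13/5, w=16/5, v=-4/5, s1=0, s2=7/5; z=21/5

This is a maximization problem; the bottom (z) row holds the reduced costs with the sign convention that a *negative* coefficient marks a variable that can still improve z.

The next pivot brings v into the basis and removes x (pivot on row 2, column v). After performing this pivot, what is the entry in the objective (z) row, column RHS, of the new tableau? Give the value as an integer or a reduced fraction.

5

Pivot element is row 2, column v: 3/5.
Normalize row 2: new (row 2, RHS) = (3/5)/(3/5) = 1.
z-row ← z-row − (-4/5)·(new row 2): 21/5 − (-4/5)·1 = 5.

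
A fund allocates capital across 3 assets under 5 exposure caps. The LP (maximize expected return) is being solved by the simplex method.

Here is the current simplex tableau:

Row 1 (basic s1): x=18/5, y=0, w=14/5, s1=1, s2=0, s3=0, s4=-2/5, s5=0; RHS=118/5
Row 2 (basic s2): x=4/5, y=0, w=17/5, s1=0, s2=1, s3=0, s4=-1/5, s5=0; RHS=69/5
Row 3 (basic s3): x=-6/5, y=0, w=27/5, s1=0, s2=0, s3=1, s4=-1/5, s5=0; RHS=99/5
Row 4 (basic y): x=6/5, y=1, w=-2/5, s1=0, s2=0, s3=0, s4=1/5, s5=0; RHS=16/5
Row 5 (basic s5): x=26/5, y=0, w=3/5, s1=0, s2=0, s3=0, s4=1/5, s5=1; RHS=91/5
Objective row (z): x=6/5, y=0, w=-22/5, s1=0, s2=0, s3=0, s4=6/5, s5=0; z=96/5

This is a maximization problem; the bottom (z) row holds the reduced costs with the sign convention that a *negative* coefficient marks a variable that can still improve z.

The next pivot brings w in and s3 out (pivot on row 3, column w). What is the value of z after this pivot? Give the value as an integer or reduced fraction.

106/3

Minimum ratio for w: (99/5)/(27/5) = 11/3.
z changes by −(z-row coeff of w)·ratio = −(-22/5)·(11/3) = 242/15.
New z = 96/5 + (242/15) = 106/3.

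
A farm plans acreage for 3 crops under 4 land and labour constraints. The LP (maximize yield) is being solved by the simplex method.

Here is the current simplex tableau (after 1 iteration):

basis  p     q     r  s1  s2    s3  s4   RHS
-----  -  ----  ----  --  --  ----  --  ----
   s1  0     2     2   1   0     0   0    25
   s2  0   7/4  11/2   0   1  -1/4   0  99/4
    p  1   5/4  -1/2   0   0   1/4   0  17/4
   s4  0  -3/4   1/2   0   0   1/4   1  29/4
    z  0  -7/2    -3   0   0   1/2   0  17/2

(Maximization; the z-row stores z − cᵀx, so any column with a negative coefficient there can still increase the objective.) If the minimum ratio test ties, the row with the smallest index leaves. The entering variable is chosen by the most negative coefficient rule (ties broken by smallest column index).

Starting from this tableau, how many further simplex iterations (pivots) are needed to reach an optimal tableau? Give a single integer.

2

pivot: q in, p out → z = 102/5
pivot: r in, s2 out → z = 1046/31
No improving column remains; optimal.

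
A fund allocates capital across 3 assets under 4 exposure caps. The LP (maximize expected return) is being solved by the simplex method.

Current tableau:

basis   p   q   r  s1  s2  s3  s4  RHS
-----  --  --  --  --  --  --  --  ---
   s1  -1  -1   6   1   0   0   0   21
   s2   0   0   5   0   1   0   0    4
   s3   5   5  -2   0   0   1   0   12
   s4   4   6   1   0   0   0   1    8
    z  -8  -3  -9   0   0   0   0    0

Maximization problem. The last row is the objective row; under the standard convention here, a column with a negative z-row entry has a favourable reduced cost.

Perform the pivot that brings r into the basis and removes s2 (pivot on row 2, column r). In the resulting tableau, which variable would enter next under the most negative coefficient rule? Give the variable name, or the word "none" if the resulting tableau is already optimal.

p

Pivot element 5. New z-row = old z-row − (-9)·(row 2/5).
Updated z-row coefficients: p: -8, q: -3, r: 0, s1: 0, s2: 9/5, s3: 0, s4: 0.
The most negative is -8 in column p, so p would enter next.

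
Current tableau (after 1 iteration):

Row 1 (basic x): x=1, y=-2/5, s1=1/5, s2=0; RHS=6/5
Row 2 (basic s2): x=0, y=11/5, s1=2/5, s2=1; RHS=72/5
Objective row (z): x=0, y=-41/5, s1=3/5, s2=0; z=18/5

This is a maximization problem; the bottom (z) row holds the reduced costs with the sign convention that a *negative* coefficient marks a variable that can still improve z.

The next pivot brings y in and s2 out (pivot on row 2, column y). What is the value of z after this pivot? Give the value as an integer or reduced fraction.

Minimum ratio for y: (72/5)/(11/5) = 72/11.
z changes by −(z-row coeff of y)·ratio = −(-41/5)·(72/11) = 2952/55.
New z = 18/5 + (2952/55) = 630/11.

630/11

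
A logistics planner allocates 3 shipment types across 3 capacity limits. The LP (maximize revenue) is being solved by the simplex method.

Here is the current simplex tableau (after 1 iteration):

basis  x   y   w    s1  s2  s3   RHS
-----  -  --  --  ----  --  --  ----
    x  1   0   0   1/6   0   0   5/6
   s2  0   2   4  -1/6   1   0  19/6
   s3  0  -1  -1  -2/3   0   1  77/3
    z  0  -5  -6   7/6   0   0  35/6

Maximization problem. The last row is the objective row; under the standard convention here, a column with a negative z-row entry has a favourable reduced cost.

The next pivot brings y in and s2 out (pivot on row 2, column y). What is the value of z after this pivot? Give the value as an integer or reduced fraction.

55/4

Minimum ratio for y: (19/6)/2 = 19/12.
z changes by −(z-row coeff of y)·ratio = −(-5)·(19/12) = 95/12.
New z = 35/6 + (95/12) = 55/4.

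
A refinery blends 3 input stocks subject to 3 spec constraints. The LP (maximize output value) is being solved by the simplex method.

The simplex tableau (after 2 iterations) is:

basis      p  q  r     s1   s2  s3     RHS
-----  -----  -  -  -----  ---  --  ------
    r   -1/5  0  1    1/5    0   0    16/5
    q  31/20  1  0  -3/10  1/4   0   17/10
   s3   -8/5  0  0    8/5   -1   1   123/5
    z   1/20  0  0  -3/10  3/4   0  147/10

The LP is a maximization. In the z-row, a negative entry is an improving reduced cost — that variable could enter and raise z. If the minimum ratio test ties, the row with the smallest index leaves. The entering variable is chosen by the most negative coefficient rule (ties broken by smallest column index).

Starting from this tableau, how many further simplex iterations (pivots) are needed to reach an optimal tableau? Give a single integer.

pivot: s1 in, s3 out → z = 309/16
pivot: p in, q out → z = 823/40
No improving column remains; optimal.

2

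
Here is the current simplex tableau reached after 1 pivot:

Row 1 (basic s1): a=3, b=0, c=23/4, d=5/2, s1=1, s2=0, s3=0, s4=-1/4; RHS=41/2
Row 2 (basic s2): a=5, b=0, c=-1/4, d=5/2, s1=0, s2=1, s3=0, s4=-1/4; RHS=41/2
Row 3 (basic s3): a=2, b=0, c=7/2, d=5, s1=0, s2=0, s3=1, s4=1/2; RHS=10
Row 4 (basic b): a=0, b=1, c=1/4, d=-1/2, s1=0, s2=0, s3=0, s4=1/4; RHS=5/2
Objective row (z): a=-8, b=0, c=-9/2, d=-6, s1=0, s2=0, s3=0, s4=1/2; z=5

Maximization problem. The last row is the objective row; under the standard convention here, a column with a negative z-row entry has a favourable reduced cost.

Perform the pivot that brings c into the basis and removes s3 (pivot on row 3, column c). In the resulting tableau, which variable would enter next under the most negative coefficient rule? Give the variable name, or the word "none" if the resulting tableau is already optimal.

a

Pivot element 7/2. New z-row = old z-row − (-9/2)·(row 3/(7/2)).
Updated z-row coefficients: a: -38/7, b: 0, c: 0, d: 3/7, s1: 0, s2: 0, s3: 9/7, s4: 8/7.
The most negative is -38/7 in column a, so a would enter next.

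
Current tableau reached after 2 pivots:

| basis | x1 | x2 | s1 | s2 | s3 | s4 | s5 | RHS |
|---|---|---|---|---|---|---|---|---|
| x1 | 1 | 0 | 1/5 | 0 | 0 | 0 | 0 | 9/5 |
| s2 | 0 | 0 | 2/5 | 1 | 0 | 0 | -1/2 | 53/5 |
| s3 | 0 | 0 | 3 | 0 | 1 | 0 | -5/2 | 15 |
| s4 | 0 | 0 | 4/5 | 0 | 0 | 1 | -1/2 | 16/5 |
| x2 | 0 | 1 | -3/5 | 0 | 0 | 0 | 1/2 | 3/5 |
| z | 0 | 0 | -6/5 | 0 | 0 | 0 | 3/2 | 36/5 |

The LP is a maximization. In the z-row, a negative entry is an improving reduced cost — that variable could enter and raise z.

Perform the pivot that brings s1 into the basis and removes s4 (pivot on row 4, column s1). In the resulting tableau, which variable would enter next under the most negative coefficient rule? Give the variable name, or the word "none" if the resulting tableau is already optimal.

Pivot element 4/5. New z-row = old z-row − (-6/5)·(row 4/(4/5)).
Updated z-row coefficients: x1: 0, x2: 0, s1: 0, s2: 0, s3: 0, s4: 3/2, s5: 3/4.
No coefficient is strictly negative; the tableau after this pivot is optimal.

none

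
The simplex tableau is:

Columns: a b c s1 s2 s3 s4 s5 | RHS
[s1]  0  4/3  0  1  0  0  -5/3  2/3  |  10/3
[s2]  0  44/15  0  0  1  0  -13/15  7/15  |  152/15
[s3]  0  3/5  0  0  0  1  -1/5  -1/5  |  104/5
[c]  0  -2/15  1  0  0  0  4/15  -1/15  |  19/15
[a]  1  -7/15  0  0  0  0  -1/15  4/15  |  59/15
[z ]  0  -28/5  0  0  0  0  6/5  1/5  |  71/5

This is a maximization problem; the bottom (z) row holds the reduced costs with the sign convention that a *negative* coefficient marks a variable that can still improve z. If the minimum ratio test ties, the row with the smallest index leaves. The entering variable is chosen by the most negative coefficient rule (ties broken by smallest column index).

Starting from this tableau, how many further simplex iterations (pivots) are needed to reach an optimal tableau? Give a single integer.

pivot: b in, s1 out → z = 141/5
pivot: s4 in, s2 out → z = 34
pivot: s1 in, c out → z = 37
No improving column remains; optimal.

3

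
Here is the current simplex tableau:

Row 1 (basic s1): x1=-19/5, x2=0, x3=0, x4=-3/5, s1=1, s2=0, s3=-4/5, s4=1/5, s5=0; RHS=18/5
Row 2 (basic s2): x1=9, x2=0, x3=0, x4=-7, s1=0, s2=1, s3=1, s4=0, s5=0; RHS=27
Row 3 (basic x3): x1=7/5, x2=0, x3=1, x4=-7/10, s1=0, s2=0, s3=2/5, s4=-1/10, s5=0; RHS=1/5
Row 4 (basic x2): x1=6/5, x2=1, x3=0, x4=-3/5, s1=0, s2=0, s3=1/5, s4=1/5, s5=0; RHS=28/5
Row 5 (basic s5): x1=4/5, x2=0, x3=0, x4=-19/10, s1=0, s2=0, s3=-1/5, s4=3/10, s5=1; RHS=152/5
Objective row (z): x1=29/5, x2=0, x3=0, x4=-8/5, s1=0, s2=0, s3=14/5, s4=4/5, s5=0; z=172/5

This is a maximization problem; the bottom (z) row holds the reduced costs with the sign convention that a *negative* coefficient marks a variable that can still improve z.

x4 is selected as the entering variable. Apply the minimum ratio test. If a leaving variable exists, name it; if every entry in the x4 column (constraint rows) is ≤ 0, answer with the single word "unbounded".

unbounded

x4-column entries: row 1: -3/5, row 2: -7, row 3: -7/10, row 4: -3/5, row 5: -19/10. All ≤ 0, so x4 can increase without bound; the LP is unbounded in this direction.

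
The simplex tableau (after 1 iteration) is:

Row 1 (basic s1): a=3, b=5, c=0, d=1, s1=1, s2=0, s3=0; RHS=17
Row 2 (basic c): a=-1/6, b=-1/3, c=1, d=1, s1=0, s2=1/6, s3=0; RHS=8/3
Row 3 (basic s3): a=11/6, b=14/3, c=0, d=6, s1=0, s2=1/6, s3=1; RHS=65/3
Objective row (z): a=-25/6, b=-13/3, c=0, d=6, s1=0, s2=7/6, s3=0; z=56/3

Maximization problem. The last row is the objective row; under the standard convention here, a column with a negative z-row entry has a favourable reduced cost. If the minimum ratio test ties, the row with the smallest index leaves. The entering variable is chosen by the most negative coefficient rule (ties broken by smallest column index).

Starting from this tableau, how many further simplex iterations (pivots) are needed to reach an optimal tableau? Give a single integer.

2

pivot: b in, s1 out → z = 167/5
pivot: a in, b out → z = 761/18
No improving column remains; optimal.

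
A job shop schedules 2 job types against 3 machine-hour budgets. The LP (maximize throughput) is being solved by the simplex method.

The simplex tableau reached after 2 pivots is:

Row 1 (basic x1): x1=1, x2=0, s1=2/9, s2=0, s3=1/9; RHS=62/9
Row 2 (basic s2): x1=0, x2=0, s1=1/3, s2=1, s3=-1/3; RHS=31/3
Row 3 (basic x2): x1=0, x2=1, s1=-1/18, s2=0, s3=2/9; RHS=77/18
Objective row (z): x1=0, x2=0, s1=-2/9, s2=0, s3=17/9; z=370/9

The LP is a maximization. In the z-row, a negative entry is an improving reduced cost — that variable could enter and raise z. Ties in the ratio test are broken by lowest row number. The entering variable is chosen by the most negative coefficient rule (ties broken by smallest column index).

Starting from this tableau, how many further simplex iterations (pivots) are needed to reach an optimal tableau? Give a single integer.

pivot: s1 in, x1 out → z = 48
No improving column remains; optimal.

1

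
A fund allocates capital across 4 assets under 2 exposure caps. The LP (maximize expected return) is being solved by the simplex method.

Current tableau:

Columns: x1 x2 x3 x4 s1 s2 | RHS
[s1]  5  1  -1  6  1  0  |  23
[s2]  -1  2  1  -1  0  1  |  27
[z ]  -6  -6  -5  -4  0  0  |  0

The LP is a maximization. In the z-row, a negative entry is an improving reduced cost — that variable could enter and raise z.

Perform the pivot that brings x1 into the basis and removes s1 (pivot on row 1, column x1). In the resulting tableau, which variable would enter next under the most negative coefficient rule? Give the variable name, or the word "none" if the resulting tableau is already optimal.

x3

Pivot element 5. New z-row = old z-row − (-6)·(row 1/5).
Updated z-row coefficients: x1: 0, x2: -24/5, x3: -31/5, x4: 16/5, s1: 6/5, s2: 0.
The most negative is -31/5 in column x3, so x3 would enter next.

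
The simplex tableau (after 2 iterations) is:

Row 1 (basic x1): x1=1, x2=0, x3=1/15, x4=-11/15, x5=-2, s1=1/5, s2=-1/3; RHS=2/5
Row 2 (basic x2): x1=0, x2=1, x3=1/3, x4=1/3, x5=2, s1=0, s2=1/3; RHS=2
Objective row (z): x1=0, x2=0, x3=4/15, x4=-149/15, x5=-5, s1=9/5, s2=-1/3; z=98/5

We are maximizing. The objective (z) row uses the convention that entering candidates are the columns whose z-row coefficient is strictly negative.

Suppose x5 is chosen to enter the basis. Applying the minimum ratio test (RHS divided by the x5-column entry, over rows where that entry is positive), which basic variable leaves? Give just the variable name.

x2

Ratios: row 1 (x1): entry -2 ≤ 0, skip; row 2 (x2): 2/2 = 1.
Minimum ratio 1 is in the x2 row, so x2 leaves.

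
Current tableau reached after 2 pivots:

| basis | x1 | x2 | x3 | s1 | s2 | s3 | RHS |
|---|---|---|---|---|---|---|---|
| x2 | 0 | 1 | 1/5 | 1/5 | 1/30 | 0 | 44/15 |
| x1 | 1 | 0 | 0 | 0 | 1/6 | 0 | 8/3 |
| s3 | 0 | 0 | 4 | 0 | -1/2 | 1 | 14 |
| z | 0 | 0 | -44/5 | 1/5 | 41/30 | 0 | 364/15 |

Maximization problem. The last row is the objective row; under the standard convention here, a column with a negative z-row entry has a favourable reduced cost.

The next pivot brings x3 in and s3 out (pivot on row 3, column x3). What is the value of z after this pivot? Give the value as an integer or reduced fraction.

826/15

Minimum ratio for x3: 14/4 = 7/2.
z changes by −(z-row coeff of x3)·ratio = −(-44/5)·(7/2) = 154/5.
New z = 364/15 + (154/5) = 826/15.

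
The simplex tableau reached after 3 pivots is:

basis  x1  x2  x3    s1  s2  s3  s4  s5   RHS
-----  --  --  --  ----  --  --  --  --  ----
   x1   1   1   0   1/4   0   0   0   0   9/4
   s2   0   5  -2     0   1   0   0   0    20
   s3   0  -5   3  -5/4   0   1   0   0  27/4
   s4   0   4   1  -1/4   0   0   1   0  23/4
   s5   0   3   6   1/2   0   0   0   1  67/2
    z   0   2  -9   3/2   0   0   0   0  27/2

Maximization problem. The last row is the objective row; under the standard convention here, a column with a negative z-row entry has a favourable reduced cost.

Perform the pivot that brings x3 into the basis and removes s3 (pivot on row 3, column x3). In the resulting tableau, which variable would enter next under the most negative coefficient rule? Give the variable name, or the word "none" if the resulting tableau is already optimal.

Pivot element 3. New z-row = old z-row − (-9)·(row 3/3).
Updated z-row coefficients: x1: 0, x2: -13, x3: 0, s1: -9/4, s2: 0, s3: 3, s4: 0, s5: 0.
The most negative is -13 in column x2, so x2 would enter next.

x2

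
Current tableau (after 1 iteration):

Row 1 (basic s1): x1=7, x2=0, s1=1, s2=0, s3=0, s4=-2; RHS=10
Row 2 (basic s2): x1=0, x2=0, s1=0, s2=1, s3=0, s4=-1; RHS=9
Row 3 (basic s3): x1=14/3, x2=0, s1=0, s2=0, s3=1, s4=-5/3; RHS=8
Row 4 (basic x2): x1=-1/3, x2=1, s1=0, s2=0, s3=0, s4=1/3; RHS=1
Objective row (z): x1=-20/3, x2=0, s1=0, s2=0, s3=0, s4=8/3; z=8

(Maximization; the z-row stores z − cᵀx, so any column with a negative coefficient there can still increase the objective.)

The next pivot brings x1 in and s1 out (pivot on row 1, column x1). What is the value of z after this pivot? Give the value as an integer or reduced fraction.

Minimum ratio for x1: 10/7 = 10/7.
z changes by −(z-row coeff of x1)·ratio = −(-20/3)·(10/7) = 200/21.
New z = 8 + (200/21) = 368/21.

368/21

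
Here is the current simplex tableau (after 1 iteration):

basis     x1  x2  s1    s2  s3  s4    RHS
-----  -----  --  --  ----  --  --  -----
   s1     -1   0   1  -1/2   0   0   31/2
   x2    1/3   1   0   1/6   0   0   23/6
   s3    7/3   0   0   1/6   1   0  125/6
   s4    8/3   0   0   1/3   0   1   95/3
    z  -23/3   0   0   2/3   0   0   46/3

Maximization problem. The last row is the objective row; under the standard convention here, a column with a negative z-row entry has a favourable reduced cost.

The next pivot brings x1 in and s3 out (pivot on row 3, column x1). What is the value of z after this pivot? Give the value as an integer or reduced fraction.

Minimum ratio for x1: (125/6)/(7/3) = 125/14.
z changes by −(z-row coeff of x1)·ratio = −(-23/3)·(125/14) = 2875/42.
New z = 46/3 + (2875/42) = 1173/14.

1173/14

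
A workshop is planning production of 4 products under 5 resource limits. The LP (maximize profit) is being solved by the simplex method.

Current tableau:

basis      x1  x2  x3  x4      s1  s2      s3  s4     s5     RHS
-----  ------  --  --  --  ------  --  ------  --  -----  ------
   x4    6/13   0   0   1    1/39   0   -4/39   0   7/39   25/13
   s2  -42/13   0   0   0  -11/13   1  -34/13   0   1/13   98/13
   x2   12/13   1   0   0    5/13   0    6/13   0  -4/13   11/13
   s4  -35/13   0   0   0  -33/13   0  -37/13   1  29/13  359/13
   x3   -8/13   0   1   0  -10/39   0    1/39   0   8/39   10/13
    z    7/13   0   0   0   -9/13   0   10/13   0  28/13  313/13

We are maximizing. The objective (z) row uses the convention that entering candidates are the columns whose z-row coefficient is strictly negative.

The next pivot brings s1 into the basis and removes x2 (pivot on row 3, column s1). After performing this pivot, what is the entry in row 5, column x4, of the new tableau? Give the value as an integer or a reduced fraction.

Pivot element is row 3, column s1: 5/13.
Normalize row 3: new (row 3, x4) = 0/(5/13) = 0.
row 5 ← row 5 − (-10/39)·(new row 3): 0 − (-10/39)·0 = 0.

0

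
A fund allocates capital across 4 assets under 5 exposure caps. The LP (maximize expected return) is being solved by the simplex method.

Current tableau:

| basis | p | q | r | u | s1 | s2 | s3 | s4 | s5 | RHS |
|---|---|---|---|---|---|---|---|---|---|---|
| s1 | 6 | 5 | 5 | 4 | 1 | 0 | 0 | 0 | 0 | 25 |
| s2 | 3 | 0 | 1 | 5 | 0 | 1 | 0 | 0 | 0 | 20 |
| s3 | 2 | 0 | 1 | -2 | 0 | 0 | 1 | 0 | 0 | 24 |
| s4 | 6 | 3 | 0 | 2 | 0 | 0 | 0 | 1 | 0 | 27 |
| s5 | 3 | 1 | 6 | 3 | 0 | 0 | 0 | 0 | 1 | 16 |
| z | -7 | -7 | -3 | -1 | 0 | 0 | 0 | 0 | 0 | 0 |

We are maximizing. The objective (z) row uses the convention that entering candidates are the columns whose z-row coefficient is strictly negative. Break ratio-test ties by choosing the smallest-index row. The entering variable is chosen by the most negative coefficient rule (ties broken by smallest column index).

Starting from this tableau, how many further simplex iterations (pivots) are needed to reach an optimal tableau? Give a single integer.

pivot: p in, s1 out → z = 175/6
pivot: q in, p out → z = 35
No improving column remains; optimal.

2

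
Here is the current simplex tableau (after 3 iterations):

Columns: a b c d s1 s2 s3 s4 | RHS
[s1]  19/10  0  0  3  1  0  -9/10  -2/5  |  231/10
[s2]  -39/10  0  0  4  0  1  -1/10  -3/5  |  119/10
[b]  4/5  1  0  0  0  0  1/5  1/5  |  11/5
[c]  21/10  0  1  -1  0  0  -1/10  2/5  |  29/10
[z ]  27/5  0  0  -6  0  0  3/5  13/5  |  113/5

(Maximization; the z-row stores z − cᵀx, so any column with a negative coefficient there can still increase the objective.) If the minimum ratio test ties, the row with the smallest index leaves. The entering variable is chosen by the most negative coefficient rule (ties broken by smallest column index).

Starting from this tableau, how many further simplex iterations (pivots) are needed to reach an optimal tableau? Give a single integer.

pivot: d in, s2 out → z = 809/20
pivot: a in, b out → z = 667/16
No improving column remains; optimal.

2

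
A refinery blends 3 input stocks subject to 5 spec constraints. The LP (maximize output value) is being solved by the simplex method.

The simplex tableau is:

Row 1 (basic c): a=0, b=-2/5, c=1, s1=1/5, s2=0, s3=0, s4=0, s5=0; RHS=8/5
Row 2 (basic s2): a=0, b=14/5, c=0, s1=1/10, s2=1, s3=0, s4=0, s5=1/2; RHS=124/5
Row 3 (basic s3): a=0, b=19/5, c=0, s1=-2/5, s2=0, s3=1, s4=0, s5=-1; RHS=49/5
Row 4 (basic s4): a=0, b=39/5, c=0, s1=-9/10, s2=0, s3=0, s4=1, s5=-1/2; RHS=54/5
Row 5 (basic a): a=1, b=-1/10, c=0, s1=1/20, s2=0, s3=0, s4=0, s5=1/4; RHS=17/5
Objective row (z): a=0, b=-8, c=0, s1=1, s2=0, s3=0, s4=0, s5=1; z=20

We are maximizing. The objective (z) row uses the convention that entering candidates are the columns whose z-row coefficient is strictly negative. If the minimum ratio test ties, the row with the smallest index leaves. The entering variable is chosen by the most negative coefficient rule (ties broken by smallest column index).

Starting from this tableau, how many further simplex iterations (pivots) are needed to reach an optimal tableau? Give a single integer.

pivot: b in, s4 out → z = 404/13
No improving column remains; optimal.

1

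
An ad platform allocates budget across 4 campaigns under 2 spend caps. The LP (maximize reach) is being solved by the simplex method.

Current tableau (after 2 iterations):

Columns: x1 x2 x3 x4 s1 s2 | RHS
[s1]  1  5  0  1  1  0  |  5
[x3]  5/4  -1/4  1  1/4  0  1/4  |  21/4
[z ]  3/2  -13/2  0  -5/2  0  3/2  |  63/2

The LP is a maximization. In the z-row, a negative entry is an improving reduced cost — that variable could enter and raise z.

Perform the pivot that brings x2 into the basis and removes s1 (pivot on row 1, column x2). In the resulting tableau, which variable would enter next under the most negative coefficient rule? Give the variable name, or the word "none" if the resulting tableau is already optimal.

Pivot element 5. New z-row = old z-row − (-13/2)·(row 1/5).
Updated z-row coefficients: x1: 14/5, x2: 0, x3: 0, x4: -6/5, s1: 13/10, s2: 3/2.
The most negative is -6/5 in column x4, so x4 would enter next.

x4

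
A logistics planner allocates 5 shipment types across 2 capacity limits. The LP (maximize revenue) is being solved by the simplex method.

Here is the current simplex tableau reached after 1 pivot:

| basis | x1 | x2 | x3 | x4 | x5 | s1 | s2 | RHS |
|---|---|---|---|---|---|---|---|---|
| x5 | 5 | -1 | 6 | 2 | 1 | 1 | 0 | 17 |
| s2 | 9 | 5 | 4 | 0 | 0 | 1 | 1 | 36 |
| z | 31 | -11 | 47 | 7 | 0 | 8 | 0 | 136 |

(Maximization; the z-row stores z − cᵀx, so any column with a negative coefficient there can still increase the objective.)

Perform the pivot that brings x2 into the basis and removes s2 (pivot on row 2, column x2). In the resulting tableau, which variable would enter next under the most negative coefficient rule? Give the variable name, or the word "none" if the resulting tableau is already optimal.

none

Pivot element 5. New z-row = old z-row − (-11)·(row 2/5).
Updated z-row coefficients: x1: 254/5, x2: 0, x3: 279/5, x4: 7, x5: 0, s1: 51/5, s2: 11/5.
No coefficient is strictly negative; the tableau after this pivot is optimal.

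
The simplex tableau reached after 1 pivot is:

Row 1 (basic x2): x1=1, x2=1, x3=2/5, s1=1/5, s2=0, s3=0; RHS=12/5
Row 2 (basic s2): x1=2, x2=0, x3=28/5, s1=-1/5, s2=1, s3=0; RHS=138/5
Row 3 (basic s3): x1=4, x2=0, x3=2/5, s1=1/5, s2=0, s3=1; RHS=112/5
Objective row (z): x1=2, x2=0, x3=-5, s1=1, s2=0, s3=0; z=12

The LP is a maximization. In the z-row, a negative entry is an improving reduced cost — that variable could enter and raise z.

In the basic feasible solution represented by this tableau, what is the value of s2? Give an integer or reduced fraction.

138/5

s2 is basic (row 2); its value is the RHS of that row: 138/5.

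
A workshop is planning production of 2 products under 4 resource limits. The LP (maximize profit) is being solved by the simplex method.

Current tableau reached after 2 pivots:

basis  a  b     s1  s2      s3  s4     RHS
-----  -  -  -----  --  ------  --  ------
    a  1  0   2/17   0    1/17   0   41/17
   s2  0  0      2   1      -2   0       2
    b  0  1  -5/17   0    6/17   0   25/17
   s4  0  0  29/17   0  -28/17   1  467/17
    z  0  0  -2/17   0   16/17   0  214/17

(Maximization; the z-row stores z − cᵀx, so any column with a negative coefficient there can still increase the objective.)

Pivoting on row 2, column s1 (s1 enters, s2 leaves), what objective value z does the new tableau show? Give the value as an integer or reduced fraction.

216/17

Minimum ratio for s1: 2/2 = 1.
z changes by −(z-row coeff of s1)·ratio = −(-2/17)·1 = 2/17.
New z = 214/17 + (2/17) = 216/17.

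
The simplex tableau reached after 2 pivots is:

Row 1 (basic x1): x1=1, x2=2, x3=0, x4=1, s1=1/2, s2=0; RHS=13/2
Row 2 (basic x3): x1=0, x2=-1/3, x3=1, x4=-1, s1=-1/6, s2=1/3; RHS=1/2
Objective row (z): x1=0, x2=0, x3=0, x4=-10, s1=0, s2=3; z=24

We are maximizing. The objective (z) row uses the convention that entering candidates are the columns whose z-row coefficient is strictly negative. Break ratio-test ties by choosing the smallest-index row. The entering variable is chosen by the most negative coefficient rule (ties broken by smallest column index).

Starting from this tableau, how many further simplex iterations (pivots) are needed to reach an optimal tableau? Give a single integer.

1

pivot: x4 in, x1 out → z = 89
No improving column remains; optimal.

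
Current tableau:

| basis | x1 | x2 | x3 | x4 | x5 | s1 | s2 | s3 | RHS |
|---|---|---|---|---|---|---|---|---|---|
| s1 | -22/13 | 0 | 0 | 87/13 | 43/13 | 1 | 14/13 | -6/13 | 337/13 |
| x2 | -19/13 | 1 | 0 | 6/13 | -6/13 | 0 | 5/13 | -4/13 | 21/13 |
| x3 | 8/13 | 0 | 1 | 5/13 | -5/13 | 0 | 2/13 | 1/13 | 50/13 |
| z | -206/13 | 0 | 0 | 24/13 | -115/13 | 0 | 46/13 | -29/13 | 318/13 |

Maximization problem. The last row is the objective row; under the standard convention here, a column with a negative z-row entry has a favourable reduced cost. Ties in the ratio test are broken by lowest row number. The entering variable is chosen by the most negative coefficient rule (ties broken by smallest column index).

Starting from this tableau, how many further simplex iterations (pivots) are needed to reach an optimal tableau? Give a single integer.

pivot: x1 in, x3 out → z = 247/2
pivot: x5 in, s1 out → z = 1283/3
pivot: s3 in, x1 out → z = 1116
No improving column remains; optimal.

3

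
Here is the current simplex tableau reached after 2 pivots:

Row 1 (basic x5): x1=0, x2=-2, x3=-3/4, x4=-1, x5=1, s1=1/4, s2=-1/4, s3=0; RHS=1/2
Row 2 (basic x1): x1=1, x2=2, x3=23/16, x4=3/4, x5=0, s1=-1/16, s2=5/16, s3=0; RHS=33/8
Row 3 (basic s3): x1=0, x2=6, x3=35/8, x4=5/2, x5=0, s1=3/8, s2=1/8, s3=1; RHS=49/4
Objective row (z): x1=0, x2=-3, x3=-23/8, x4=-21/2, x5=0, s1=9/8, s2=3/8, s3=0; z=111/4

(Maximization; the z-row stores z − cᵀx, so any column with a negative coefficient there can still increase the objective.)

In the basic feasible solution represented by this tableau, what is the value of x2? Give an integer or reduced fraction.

0

x2 is nonbasic (not in the basis column), so its value in the current BFS is 0.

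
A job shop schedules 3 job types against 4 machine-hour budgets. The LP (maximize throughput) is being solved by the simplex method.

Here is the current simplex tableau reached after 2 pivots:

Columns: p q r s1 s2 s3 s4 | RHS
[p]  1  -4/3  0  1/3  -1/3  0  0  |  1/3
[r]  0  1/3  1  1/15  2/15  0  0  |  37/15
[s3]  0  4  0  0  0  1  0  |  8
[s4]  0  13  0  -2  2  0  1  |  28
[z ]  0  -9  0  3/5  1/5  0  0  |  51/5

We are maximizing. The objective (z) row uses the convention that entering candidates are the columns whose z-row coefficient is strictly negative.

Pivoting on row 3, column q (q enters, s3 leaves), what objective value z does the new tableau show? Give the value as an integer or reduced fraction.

141/5

Minimum ratio for q: 8/4 = 2.
z changes by −(z-row coeff of q)·ratio = −(-9)·2 = 18.
New z = 51/5 + 18 = 141/5.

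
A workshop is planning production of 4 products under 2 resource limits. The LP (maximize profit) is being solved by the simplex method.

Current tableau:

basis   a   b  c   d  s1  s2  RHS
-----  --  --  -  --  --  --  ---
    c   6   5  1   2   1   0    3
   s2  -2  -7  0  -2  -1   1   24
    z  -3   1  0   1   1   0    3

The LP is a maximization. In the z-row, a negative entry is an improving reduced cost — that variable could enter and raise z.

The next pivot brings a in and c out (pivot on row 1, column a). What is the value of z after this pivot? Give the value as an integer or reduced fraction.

Minimum ratio for a: 3/6 = 1/2.
z changes by −(z-row coeff of a)·ratio = −(-3)·(1/2) = 3/2.
New z = 3 + (3/2) = 9/2.

9/2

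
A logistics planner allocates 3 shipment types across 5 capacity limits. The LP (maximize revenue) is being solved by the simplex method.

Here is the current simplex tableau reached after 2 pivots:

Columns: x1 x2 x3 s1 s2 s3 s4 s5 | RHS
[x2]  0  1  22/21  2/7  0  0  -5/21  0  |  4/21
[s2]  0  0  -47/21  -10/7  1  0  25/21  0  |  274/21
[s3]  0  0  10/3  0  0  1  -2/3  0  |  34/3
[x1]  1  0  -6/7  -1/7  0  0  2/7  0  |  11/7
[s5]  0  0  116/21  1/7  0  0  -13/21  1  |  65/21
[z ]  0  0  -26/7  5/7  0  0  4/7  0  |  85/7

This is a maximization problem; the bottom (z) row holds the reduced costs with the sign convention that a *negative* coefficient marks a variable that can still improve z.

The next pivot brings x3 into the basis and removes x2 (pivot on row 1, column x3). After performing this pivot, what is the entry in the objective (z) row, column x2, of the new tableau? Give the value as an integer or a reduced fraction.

39/11

Pivot element is row 1, column x3: 22/21.
Normalize row 1: new (row 1, x2) = 1/(22/21) = 21/22.
z-row ← z-row − (-26/7)·(new row 1): 0 − (-26/7)·(21/22) = 39/11.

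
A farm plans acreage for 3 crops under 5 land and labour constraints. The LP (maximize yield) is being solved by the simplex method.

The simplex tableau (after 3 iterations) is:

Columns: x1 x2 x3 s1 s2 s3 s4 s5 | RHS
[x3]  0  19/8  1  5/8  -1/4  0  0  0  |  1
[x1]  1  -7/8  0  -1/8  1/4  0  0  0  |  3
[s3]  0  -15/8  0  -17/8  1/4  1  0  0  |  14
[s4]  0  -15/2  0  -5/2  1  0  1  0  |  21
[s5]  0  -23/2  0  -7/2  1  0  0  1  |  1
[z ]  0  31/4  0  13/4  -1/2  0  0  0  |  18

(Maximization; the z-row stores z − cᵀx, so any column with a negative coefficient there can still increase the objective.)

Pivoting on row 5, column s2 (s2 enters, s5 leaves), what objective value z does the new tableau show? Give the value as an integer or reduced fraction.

Minimum ratio for s2: 1/1 = 1.
z changes by −(z-row coeff of s2)·ratio = −(-1/2)·1 = 1/2.
New z = 18 + (1/2) = 37/2.

37/2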